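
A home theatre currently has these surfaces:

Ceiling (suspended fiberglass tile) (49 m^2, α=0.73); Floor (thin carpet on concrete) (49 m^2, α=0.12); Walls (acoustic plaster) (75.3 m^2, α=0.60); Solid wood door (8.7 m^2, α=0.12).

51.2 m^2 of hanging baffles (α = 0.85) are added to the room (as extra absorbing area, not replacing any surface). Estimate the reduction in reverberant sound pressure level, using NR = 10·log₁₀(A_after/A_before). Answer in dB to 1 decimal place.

Summing Sᵢαᵢ: 35.770 + 5.880 + 45.180 + 1.044 → A_before = 87.874 sabins.
Treatment contributes 51.2·0.85 = 43.520 sabins.
A_after = 87.874 + 43.520 = 131.394 sabins.
NR = 10·log₁₀(131.394/87.874) = 1.7 dB.

1.7 dB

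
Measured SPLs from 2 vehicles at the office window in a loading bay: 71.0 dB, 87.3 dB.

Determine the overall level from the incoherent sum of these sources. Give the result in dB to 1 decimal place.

87.4 dB

Converting to relative power and adding: 10^(71.0/10) + 10^(87.3/10) = 5.496e+08.
Back to dB: 10·log₁₀ Σ = 87.4 dB.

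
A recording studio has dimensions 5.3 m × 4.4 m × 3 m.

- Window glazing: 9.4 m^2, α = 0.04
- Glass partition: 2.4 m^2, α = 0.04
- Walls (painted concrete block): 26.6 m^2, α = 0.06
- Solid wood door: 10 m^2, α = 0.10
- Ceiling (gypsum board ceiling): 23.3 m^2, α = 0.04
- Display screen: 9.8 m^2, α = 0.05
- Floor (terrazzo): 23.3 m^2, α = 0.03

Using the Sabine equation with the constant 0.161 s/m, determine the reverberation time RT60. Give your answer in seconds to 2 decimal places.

Total absorption A = 9.4·0.04 + 2.4·0.04 + 26.6·0.06 + 10·0.10 + 23.3·0.04 + 9.8·0.05 + 23.3·0.03
  = 0.376 + 0.096 + 1.596 + 1.000 + 0.932 + 0.490 + 0.699 = 5.189 m^2 sabins.
Volume V = 5.3 × 4.4 × 3 = 69.96 m³.
RT60 = 0.161 · V / A = 0.161 × 69.96 / 5.189 = 2.17 s.

2.17 seconds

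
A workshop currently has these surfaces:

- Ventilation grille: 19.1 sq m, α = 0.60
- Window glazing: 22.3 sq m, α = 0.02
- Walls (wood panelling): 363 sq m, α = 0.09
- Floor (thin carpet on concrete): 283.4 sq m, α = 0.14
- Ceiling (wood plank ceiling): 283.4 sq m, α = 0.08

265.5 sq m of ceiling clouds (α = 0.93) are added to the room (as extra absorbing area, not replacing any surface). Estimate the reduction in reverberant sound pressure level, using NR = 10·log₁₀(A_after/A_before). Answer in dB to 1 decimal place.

Equivalent absorption area: A_before = 19.1×0.60 + 22.3×0.02 + 363×0.09 + 283.4×0.14 + 283.4×0.08 = 106.924 sq m.
Treatment contributes 265.5·0.93 = 246.915 sabins.
A_after = 106.924 + 246.915 = 353.839 sabins.
NR = 10·log₁₀(353.839/106.924) = 5.2 dB.

5.2 dB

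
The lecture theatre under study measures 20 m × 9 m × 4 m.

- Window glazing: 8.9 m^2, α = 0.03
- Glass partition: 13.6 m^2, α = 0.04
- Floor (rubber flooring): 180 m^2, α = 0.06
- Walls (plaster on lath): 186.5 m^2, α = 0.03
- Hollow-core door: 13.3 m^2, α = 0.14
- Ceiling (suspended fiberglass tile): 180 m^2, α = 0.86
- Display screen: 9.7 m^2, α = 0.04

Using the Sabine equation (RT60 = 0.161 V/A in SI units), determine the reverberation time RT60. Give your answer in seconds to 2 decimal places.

A = Σ Sᵢαᵢ = 8.9·0.03 + 13.6·0.04 + 180·0.06 + 186.5·0.03 + 13.3·0.14 + 180·0.86 + 9.7·0.04 = 174.256 sabins.
V = 20·9·4 = 720 m³.
RT60 = 0.161 · V / A = 0.161 × 720 / 174.256 = 0.67 s.

0.67 sec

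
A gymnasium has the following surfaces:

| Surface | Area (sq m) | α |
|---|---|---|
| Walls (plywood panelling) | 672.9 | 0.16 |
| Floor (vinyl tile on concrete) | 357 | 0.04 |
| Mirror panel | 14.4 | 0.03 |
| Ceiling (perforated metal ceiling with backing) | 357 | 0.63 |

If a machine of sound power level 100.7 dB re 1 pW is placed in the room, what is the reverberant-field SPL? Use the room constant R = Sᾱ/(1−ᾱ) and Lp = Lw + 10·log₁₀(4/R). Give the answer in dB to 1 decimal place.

A = 347.286 sabins; S = 1401.3 sq m.
ᾱ = 0.2478, so room constant R = A/(1−ᾱ) = 461.694 sq m.
Lp = 100.7 + 10·log₁₀(4/461.694) = 100.7 + (-20.62) = 80.1 dB.

80.1 dB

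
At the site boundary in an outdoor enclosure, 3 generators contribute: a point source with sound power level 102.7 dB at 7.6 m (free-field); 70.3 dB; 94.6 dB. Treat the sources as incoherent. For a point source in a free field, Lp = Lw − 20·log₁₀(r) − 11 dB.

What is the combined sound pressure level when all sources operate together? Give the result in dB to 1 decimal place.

Source at 7.6 m: Lp = 102.7 − 20·log₁₀(7.6) − 11 = 74.1 dB.
Converting to relative power and adding: 10^(74.1/10) + 10^(70.3/10) + 10^(94.6/10) = 2.92e+09.
Combined level = 10 log₁₀(2.92e+09) = 94.7 dB.

94.7 dB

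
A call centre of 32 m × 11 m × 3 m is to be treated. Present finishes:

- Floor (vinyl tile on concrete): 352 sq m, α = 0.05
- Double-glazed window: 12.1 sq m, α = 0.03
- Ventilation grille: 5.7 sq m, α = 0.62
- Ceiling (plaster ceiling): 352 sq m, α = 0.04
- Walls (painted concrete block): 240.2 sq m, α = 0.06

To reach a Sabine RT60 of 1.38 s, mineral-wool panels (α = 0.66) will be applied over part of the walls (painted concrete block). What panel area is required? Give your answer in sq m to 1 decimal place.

122.0

Total absorption A₁ = 352·0.05 + 12.1·0.03 + 5.7·0.62 + 352·0.04 + 240.2·0.06
  = 17.600 + 0.363 + 3.534 + 14.080 + 14.412 = 49.989 sq m sabins.
V = 1056 m³. Target absorption A₂ = 0.161 × 1056 / 1.38 = 123.200 sabins.
ΔA needed = 123.200 − 49.989 = 73.211 sabins.
Net gain per sq m: Δα = 0.66 − 0.06 = 0.60.
Panel area = 73.211 / 0.60 = 122.0 sq m.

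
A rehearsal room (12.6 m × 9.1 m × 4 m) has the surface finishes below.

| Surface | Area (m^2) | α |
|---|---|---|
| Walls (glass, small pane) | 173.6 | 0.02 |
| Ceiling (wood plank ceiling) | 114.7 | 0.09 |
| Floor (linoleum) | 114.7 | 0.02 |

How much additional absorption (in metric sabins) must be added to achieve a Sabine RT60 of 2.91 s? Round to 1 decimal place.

A₁ = Σ Sᵢαᵢ = 173.6*0.02 + 114.7*0.09 + 114.7*0.02 = 16.089 sabins.
For T = 2.91 s, need A₂ = 0.161·V/T = 0.161·458.64/2.91 = 25.375 sabins.
ΔA = A₂ − A₁ = 25.375 − 16.089 = 9.3 sabins.

9.3 sabins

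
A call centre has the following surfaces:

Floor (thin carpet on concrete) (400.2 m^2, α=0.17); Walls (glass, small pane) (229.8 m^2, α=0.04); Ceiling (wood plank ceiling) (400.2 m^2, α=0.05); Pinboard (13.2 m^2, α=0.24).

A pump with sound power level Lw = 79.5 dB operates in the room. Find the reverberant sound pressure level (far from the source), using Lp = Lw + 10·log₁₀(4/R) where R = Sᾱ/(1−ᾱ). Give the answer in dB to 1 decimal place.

65.1 dB

A = 100.404 sabins; S = 1043.4 m^2.
ᾱ = 100.404/1043.4 = 0.0962; R = Sᾱ/(1−ᾱ) = 100.404/(1−0.0962) = 111.091 m^2.
Lp = 79.5 + 10·log₁₀(4/111.091) = 79.5 + (-14.44) = 65.1 dB.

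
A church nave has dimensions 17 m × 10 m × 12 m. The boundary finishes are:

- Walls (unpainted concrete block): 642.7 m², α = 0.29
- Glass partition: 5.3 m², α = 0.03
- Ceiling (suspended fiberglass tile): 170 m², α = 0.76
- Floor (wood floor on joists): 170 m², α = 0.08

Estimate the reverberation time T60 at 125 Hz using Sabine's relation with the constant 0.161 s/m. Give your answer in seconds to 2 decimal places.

Total absorption A = 642.7×0.29 + 5.3×0.03 + 170×0.76 + 170×0.08
  = 186.383 + 0.159 + 129.200 + 13.600 = 329.342 m² sabins.
Room volume: 2040 m³.
RT60 = 0.161 · V / A = 0.161 × 2040 / 329.342 = 1.00 s.

1.00 s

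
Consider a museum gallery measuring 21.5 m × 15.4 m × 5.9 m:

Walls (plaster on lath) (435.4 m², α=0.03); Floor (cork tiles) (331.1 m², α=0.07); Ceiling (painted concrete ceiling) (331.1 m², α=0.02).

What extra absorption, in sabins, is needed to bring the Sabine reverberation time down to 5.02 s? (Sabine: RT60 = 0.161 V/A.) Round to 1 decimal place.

19.8 sabins

Summing Sᵢαᵢ: 13.062 + 23.177 + 6.622 → A₁ = 42.861 sabins.
For T = 5.02 s, need A₂ = 0.161·V/T = 0.161·1953.49/5.02 = 62.652 sabins.
Additional absorption ΔA = 62.652 − 42.861 = 19.8 sabins.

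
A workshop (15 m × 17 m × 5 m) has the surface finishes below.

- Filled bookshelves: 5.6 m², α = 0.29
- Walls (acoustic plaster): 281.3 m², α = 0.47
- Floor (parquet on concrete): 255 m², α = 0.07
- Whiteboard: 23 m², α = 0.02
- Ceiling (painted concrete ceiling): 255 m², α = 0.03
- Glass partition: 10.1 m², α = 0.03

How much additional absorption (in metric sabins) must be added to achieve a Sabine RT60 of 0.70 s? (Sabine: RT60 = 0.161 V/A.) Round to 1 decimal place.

A₁ = Σ Sᵢαᵢ = 5.6·0.29 + 281.3·0.47 + 255·0.07 + 23·0.02 + 255·0.03 + 10.1·0.03 = 160.098 sabins.
Target A₂ = 0.161·1275/0.70 = 293.250 sabins (V = 1275 m³).
Additional absorption ΔA = 293.250 − 160.098 = 133.2 sabins.

133.2 sabins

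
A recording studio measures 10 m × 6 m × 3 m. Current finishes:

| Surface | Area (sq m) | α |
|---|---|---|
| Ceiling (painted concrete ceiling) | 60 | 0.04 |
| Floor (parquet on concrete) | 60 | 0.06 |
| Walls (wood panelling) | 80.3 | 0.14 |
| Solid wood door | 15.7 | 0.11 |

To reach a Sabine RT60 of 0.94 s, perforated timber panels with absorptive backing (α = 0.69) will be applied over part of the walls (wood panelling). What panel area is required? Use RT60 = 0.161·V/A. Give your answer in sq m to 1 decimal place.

21.6

A₁ = Σ Sᵢαᵢ = 60×0.04 + 60×0.06 + 80.3×0.14 + 15.7×0.11 = 18.969 sabins.
V = 180 m³. Target absorption A₂ = 0.161 × 180 / 0.94 = 30.830 sabins.
Absorption to add: 30.830 − 18.969 = 11.861 sabins.
Each sq m of panel replacing the walls (wood panelling) adds (0.69 − 0.14) = 0.55 sabins.
Panel area = 11.861 / 0.55 = 21.6 sq m.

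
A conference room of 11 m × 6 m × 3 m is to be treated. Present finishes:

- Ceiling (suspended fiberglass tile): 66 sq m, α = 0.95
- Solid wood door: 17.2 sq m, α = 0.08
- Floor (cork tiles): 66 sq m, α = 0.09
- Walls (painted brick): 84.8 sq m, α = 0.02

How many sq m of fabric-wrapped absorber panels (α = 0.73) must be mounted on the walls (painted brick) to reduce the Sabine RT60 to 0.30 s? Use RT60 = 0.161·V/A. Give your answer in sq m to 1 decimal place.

48.7

Summing Sᵢαᵢ: 62.700 + 1.376 + 5.940 + 1.696 → A₁ = 71.712 sabins.
Required A₂ = 0.161·198/0.30 = 106.260 sabins.
Absorption to add: 106.260 − 71.712 = 34.548 sabins.
Net gain per sq m: Δα = 0.73 − 0.02 = 0.71.
Panel area = 34.548 / 0.71 = 48.7 sq m.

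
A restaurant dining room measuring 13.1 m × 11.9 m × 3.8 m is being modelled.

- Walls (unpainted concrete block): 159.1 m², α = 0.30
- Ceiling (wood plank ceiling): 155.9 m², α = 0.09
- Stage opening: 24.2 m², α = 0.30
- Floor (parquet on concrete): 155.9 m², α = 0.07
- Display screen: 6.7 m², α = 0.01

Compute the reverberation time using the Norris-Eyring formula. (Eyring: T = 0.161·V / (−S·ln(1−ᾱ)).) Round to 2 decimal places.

1.09 s

Total surface area S = 159.1 + 155.9 + 24.2 + 155.9 + 6.7 = 501.8 m².
Absorption A = 159.1·0.30 + 155.9·0.09 + 24.2·0.30 + 155.9·0.07 + 6.7·0.01 = 80.001 sabins.
Mean coefficient ᾱ = A/S = 0.1594.
−S·ln(1−ᾱ) = −501.8 × ln(1 − 0.1594) = 87.132.
V = 13.1 × 11.9 × 3.8 = 592.382 m³.
RT60 = 0.161 × 592.382 / 87.132 = 1.09 s.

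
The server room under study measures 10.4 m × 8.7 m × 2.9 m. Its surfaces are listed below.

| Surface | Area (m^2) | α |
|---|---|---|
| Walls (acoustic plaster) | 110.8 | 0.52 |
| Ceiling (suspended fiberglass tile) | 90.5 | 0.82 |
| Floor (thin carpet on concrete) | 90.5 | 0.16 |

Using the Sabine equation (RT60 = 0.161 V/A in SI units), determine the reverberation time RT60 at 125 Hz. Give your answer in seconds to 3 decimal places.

0.289 seconds

A = Σ Sᵢαᵢ = 110.8·0.52 + 90.5·0.82 + 90.5·0.16 = 146.306 sabins.
Room volume: 262.392 m³.
RT60 = 0.161 · V / A = 0.161 × 262.392 / 146.306 = 0.289 s.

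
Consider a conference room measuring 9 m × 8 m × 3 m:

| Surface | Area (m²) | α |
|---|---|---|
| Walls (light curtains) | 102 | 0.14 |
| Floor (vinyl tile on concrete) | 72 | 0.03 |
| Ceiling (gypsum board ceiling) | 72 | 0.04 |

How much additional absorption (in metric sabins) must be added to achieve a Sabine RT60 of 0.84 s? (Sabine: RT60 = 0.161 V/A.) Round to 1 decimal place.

A₁ = Σ Sᵢαᵢ = 102*0.14 + 72*0.03 + 72*0.04 = 19.320 sabins.
For T = 0.84 s, need A₂ = 0.161·V/T = 0.161·216/0.84 = 41.400 sabins.
ΔA = A₂ − A₁ = 41.400 − 19.320 = 22.1 sabins.

22.1 sabins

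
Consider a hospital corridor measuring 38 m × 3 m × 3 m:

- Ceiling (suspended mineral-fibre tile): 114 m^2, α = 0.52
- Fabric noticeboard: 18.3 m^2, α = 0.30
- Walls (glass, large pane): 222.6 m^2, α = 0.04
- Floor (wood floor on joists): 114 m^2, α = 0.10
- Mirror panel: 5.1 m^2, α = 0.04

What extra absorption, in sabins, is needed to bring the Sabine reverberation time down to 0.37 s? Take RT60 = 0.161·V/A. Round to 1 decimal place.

63.5 sabins

Summing Sᵢαᵢ: 59.280 + 5.490 + 8.904 + 11.400 + 0.204 → A₁ = 85.278 sabins.
Target A₂ = 0.161·342/0.37 = 148.816 sabins (V = 342 m³).
Shortfall: 148.816 − 85.278 = 63.5 sabins.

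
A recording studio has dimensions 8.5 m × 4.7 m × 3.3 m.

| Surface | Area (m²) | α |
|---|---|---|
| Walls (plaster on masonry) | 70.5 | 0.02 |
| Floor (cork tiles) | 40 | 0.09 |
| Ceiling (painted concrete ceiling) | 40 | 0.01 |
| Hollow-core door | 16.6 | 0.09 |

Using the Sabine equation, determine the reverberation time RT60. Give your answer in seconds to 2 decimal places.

3.07 sec

Equivalent absorption area: A = 70.5×0.02 + 40×0.09 + 40×0.01 + 16.6×0.09 = 6.904 m².
V = 8.5·4.7·3.3 = 131.835 m³.
RT60 = 0.161 · V / A = 0.161 × 131.835 / 6.904 = 3.07 s.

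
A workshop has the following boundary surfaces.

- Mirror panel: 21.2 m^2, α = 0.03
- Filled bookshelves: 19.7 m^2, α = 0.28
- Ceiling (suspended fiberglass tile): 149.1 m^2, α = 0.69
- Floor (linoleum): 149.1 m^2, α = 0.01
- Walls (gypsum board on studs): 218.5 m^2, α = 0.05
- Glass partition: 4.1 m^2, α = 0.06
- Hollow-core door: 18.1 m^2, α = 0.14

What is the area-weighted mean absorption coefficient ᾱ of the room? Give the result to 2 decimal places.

0.21

S = Σ Sᵢ = 21.2 + 19.7 + 149.1 + 149.1 + 218.5 + 4.1 + 18.1 = 579.8 m^2.
Σ(Sᵢαᵢ) = 21.2×0.03 + 19.7×0.28 + 149.1×0.69 + 149.1×0.01 + 218.5×0.05 + 4.1×0.06 + 18.1×0.14 = 124.227.
ᾱ = A/S = 0.21.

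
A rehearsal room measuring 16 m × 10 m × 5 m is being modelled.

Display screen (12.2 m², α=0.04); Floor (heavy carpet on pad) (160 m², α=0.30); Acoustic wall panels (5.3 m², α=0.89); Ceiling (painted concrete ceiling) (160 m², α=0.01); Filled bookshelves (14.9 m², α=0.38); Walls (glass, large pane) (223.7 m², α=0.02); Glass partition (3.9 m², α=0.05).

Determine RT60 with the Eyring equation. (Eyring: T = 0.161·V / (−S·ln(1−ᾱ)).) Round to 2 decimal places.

Total surface area S = 12.2 + 160 + 5.3 + 160 + 14.9 + 223.7 + 3.9 = 580.0 m².
Σ(Sᵢαᵢ) = 12.2·0.04 + 160·0.30 + 5.3·0.89 + 160·0.01 + 14.9·0.38 + 223.7·0.02 + 3.9·0.05 = 65.136.
Mean coefficient ᾱ = A/S = 0.1123.
Eyring denominator: −S ln(1−ᾱ) = 69.090.
V = 16 × 10 × 5 = 800 m³.
T = 0.161·V/[−S·ln(1−ᾱ)] = 0.161·800/69.090 = 1.86 s.

1.86 sec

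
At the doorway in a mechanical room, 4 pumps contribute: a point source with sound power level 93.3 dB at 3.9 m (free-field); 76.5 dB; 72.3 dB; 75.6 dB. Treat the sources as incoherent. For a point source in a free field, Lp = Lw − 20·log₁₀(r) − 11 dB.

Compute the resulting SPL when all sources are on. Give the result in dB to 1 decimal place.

80.4 dB

Source at 3.9 m: Lp = 93.3 − 20·log₁₀(3.9) − 11 = 70.5 dB.
Converting to relative power and adding: 10^(70.5/10) + 10^(76.5/10) + 10^(72.3/10) + 10^(75.6/10) = 1.092e+08.
Combined level = 10 log₁₀(1.092e+08) = 80.4 dB.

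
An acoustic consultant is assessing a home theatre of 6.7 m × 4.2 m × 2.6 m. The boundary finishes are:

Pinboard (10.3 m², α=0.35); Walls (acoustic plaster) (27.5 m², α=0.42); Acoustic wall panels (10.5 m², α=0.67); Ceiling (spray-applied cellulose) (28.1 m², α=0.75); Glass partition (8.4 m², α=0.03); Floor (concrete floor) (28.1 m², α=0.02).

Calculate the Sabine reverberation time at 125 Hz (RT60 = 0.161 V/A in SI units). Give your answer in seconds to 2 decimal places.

A = Σ Sᵢαᵢ = 10.3·0.35 + 27.5·0.42 + 10.5·0.67 + 28.1·0.75 + 8.4·0.03 + 28.1·0.02 = 44.079 sabins.
Room volume: 73.164 m³.
T = 0.161 V/A = 0.161·73.164/44.079 = 0.27 s.

0.27 sec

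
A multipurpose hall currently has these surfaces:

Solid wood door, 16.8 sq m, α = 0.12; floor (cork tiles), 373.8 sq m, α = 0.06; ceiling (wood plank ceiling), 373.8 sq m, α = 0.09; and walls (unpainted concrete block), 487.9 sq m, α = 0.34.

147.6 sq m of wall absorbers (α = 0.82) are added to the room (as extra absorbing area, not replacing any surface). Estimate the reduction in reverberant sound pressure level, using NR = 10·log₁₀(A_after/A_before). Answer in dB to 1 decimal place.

A_before = Σ Sᵢαᵢ = 16.8·0.12 + 373.8·0.06 + 373.8·0.09 + 487.9·0.34 = 223.972 sabins.
Treatment contributes 147.6·0.82 = 121.032 sabins.
New total A_after = 345.004 sabins.
NR = 10·log₁₀(345.004/223.972) = 1.9 dB.

1.9 dB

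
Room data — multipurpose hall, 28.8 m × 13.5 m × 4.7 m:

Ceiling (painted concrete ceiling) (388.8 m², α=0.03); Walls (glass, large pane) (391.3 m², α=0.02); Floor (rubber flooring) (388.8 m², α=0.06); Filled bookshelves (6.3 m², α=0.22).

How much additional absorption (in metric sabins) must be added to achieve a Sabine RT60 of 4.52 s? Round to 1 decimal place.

A₁ = Σ Sᵢαᵢ = 388.8·0.03 + 391.3·0.02 + 388.8·0.06 + 6.3·0.22 = 44.204 sabins.
Target A₂ = 0.161·1827.36/4.52 = 65.090 sabins (V = 1827.36 m³).
Shortfall: 65.090 − 44.204 = 20.9 sabins.

20.9 sabins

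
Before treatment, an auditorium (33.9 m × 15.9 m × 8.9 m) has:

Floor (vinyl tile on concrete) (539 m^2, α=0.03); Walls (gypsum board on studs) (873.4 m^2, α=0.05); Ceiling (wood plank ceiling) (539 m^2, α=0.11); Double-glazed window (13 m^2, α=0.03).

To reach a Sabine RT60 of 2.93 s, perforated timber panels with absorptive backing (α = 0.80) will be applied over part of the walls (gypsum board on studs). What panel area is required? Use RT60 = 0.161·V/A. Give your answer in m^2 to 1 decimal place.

192.1

Equivalent absorption area: A₁ = 539×0.03 + 873.4×0.05 + 539×0.11 + 13×0.03 = 119.520 m^2.
Required A₂ = 0.161·4797.189/2.93 = 263.600 sabins.
ΔA needed = 263.600 − 119.520 = 144.080 sabins.
Net gain per m^2: Δα = 0.80 − 0.05 = 0.75.
Area = ΔA/Δα = 144.080/0.75 = 192.1 m^2.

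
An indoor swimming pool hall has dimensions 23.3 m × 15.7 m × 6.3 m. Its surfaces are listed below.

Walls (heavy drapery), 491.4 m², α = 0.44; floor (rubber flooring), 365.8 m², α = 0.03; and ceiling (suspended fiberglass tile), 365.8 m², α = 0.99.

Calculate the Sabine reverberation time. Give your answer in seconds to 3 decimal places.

0.630 seconds

Summing Sᵢαᵢ: 216.216 + 10.974 + 362.142 → A = 589.332 sabins.
V = 23.3·15.7·6.3 = 2304.603 m³.
T = 0.161 V/A = 0.161·2304.603/589.332 = 0.630 s.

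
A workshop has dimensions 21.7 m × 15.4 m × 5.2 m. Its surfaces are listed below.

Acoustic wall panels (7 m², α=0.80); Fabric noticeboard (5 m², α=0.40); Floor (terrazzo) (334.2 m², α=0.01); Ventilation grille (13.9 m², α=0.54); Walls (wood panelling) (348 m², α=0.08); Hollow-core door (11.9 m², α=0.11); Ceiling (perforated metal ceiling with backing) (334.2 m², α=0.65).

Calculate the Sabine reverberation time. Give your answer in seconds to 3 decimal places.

Total absorption A = 7·0.80 + 5·0.40 + 334.2·0.01 + 13.9·0.54 + 348·0.08 + 11.9·0.11 + 334.2·0.65
  = 5.600 + 2.000 + 3.342 + 7.506 + 27.840 + 1.309 + 217.230 = 264.827 m² sabins.
V = 21.7·15.4·5.2 = 1737.736 m³.
RT60 = 0.161 · V / A = 0.161 × 1737.736 / 264.827 = 1.056 s.

1.056 sec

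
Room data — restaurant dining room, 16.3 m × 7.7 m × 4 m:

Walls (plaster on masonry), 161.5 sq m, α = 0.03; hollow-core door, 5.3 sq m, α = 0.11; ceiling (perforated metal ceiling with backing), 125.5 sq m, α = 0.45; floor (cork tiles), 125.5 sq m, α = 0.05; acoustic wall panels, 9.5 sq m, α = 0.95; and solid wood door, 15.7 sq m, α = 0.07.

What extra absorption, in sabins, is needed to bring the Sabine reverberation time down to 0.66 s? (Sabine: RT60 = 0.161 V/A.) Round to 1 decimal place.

44.2 sabins

Total absorption A₁ = 161.5×0.03 + 5.3×0.11 + 125.5×0.45 + 125.5×0.05 + 9.5×0.95 + 15.7×0.07
  = 4.845 + 0.583 + 56.475 + 6.275 + 9.025 + 1.099 = 78.302 sq m sabins.
For T = 0.66 s, need A₂ = 0.161·V/T = 0.161·502.04/0.66 = 122.467 sabins.
ΔA = A₂ − A₁ = 122.467 − 78.302 = 44.2 sabins.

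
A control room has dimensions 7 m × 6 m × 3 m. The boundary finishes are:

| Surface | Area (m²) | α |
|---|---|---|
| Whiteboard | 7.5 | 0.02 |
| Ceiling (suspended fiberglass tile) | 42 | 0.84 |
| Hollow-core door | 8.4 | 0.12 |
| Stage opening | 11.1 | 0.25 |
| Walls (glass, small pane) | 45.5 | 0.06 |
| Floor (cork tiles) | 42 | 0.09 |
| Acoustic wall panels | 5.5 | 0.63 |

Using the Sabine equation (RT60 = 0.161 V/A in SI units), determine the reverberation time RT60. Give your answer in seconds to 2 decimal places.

0.41 seconds

A = Σ Sᵢαᵢ = 7.5×0.02 + 42×0.84 + 8.4×0.12 + 11.1×0.25 + 45.5×0.06 + 42×0.09 + 5.5×0.63 = 49.188 sabins.
Volume V = 7 × 6 × 3 = 126 m³.
RT60 = 0.161 · V / A = 0.161 × 126 / 49.188 = 0.41 s.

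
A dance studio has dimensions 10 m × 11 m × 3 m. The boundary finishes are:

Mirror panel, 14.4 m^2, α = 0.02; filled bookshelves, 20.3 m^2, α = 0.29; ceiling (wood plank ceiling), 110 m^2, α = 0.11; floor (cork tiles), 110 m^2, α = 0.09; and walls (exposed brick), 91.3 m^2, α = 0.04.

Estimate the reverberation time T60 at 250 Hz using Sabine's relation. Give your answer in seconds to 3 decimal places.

A = Σ Sᵢαᵢ = 14.4*0.02 + 20.3*0.29 + 110*0.11 + 110*0.09 + 91.3*0.04 = 31.827 sabins.
Volume V = 10 × 11 × 3 = 330 m³.
RT60 = 0.161 · V / A = 0.161 × 330 / 31.827 = 1.669 s.

1.669 s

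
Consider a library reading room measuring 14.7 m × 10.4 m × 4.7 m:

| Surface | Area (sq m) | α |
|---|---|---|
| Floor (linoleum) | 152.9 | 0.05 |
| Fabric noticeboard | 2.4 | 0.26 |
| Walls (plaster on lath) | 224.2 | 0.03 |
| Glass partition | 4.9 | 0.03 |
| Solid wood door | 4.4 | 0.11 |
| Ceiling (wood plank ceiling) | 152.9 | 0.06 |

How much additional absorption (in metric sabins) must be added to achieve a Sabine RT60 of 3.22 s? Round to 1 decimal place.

A₁ = Σ Sᵢαᵢ = 152.9*0.05 + 2.4*0.26 + 224.2*0.03 + 4.9*0.03 + 4.4*0.11 + 152.9*0.06 = 24.800 sabins.
For T = 3.22 s, need A₂ = 0.161·V/T = 0.161·718.536/3.22 = 35.927 sabins.
Shortfall: 35.927 − 24.800 = 11.1 sabins.

11.1 sabins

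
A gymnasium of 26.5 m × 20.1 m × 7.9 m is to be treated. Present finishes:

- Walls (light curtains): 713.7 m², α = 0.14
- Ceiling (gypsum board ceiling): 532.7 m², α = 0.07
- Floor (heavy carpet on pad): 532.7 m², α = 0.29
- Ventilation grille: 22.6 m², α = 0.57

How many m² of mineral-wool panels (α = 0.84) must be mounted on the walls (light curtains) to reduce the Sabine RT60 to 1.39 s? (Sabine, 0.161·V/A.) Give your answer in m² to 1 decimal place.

261.2

Equivalent absorption area: A₁ = 713.7*0.14 + 532.7*0.07 + 532.7*0.29 + 22.6*0.57 = 304.572 m².
Required A₂ = 0.161·4207.935/1.39 = 487.394 sabins.
Absorption to add: 487.394 − 304.572 = 182.822 sabins.
Each m² of panel replacing the walls (light curtains) adds (0.84 − 0.14) = 0.70 sabins.
Area = ΔA/Δα = 182.822/0.70 = 261.2 m².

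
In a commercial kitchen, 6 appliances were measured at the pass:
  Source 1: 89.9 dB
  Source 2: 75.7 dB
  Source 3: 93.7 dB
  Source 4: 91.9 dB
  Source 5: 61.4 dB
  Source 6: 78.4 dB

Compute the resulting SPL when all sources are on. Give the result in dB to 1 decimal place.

97.0 dB

Sum in the linear (power) domain: Σ 10^(Lᵢ/10) = 10^(89.9/10) + 10^(75.7/10) + 10^(93.7/10) + 10^(91.9/10) + 10^(61.4/10) + 10^(78.4/10) = 4.978e+09.
Combined level = 10 log₁₀(4.978e+09) = 97.0 dB.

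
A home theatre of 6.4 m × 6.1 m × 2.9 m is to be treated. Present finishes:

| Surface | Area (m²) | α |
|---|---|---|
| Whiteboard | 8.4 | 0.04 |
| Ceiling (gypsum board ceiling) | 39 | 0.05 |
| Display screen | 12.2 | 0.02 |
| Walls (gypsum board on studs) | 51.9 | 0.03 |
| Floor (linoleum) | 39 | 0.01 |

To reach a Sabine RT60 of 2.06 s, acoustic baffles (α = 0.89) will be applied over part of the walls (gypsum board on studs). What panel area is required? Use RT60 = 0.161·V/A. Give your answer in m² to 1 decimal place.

5.1

Summing Sᵢαᵢ: 0.336 + 1.950 + 0.244 + 1.557 + 0.390 → A₁ = 4.477 sabins.
V = 113.216 m³. Target absorption A₂ = 0.161 × 113.216 / 2.06 = 8.848 sabins.
ΔA needed = 8.848 − 4.477 = 4.371 sabins.
Net gain per m²: Δα = 0.89 − 0.03 = 0.86.
Area = ΔA/Δα = 4.371/0.86 = 5.1 m².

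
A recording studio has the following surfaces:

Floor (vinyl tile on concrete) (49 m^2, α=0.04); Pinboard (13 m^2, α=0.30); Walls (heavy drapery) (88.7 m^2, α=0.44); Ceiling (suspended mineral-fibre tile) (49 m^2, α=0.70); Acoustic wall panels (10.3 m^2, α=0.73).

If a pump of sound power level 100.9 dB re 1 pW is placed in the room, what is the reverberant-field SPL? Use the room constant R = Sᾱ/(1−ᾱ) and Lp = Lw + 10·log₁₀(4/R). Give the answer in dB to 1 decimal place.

A = 86.707 sabins; S = 210.0 m^2.
ᾱ = 0.4129, so room constant R = A/(1−ᾱ) = 147.687 m^2.
Lp = 100.9 + 10·log₁₀(4/147.687) = 100.9 + (-15.67) = 85.2 dB.

85.2 dB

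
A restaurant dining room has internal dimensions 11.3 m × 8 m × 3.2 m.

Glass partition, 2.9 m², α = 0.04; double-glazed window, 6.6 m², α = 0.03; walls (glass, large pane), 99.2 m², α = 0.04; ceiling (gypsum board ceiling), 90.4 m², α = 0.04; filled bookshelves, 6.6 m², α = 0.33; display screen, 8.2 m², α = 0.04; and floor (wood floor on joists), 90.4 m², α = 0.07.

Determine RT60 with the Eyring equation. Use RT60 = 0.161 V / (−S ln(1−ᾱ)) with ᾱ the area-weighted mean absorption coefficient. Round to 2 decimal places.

2.71 s

Total surface area S = 2.9 + 6.6 + 99.2 + 90.4 + 6.6 + 8.2 + 90.4 = 304.3 m².
Absorption A = 2.9×0.04 + 6.6×0.03 + 99.2×0.04 + 90.4×0.04 + 6.6×0.33 + 8.2×0.04 + 90.4×0.07 = 16.732 sabins.
Mean coefficient ᾱ = A/S = 0.0550.
Eyring denominator: −S ln(1−ᾱ) = 17.214.
V = 11.3 × 8 × 3.2 = 289.28 m³.
T = 0.161·V/[−S·ln(1−ᾱ)] = 0.161·289.28/17.214 = 2.71 s.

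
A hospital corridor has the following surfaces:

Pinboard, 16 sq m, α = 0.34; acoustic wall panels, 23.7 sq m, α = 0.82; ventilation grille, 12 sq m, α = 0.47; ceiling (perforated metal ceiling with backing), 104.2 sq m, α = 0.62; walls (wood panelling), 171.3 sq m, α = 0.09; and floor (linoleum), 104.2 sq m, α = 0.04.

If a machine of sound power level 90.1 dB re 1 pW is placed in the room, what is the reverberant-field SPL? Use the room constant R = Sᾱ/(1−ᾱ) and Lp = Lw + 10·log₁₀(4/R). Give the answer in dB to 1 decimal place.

74.2 dB

Σ(Sᵢαᵢ) = 16×0.34 + 23.7×0.82 + 12×0.47 + 104.2×0.62 + 171.3×0.09 + 104.2×0.04 = 114.703; total area S = 431.4 sq m.
ᾱ = 0.2659, so room constant R = A/(1−ᾱ) = 156.250 sq m.
Lp = Lw + 10 log₁₀(4/R) = 90.1 -15.92 = 74.2 dB.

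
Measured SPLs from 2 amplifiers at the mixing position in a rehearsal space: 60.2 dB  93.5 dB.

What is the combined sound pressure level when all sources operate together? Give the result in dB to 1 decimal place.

Σ 10^(Lᵢ/10) = 2.24e+09.
Combined level = 10 log₁₀(2.24e+09) = 93.5 dB.

93.5 dB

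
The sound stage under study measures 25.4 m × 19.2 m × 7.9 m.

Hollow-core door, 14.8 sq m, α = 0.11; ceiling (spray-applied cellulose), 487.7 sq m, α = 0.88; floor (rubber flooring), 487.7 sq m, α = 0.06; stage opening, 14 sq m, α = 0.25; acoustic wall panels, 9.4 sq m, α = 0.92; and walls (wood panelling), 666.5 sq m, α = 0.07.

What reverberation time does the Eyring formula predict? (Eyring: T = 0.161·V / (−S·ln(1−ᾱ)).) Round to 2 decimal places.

S = Σ Sᵢ = 1680.1 sq m.
Σ(Sᵢαᵢ) = 14.8×0.11 + 487.7×0.88 + 487.7×0.06 + 14×0.25 + 9.4×0.92 + 666.5×0.07 = 518.869.
Mean coefficient ᾱ = A/S = 0.3088.
−S·ln(1−ᾱ) = −1680.1 × ln(1 − 0.3088) = 620.505.
V = 25.4 × 19.2 × 7.9 = 3852.672 m³.
T = 0.161·V/[−S·ln(1−ᾱ)] = 0.161·3852.672/620.505 = 1.00 s.

1.00 sec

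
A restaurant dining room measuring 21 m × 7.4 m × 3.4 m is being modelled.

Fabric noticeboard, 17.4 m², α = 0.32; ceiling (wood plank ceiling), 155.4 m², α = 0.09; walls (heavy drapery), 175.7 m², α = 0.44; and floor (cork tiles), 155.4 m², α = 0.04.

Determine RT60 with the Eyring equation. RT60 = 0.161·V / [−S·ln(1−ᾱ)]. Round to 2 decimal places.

S = Σ Sᵢ = 503.9 m².
Σ(Sᵢαᵢ) = 17.4·0.32 + 155.4·0.09 + 175.7·0.44 + 155.4·0.04 = 103.078.
Mean coefficient ᾱ = A/S = 0.2046.
Eyring denominator: −S ln(1−ᾱ) = 115.348.
V = 21 × 7.4 × 3.4 = 528.36 m³.
T = 0.161·V/[−S·ln(1−ᾱ)] = 0.161·528.36/115.348 = 0.74 s.

0.74 s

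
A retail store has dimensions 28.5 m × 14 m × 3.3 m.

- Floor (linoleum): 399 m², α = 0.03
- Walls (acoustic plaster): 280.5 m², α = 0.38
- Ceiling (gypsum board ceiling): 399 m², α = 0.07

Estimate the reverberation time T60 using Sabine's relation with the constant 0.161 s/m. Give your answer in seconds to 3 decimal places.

Equivalent absorption area: A = 399·0.03 + 280.5·0.38 + 399·0.07 = 146.490 m².
V = 28.5·14·3.3 = 1316.7 m³.
RT60 = 0.161 · V / A = 0.161 × 1316.7 / 146.490 = 1.447 s.

1.447 seconds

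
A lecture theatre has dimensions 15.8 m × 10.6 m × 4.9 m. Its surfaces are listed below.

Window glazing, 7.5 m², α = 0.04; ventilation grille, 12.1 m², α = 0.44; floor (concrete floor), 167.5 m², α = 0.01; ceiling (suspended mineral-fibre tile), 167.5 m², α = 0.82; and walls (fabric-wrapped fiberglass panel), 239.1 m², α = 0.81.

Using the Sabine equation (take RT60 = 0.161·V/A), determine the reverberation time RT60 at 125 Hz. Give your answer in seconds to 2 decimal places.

Summing Sᵢαᵢ: 0.300 + 5.324 + 1.675 + 137.350 + 193.671 → A = 338.320 sabins.
Room volume: 820.652 m³.
RT60 = 0.161 · V / A = 0.161 × 820.652 / 338.320 = 0.39 s.

0.39 s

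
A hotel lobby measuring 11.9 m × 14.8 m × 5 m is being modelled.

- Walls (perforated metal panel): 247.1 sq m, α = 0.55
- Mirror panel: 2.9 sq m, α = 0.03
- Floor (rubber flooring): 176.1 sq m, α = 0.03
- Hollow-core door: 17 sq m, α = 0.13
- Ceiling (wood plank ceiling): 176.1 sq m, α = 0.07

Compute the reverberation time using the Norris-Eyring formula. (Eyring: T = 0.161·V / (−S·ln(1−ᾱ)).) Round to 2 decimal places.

S = Σ Sᵢ = 619.2 sq m.
Σ(Sᵢαᵢ) = 247.1×0.55 + 2.9×0.03 + 176.1×0.03 + 17×0.13 + 176.1×0.07 = 155.812.
Mean coefficient ᾱ = A/S = 0.2516.
Eyring denominator: −S ln(1−ᾱ) = 179.455.
V = 11.9 × 14.8 × 5 = 880.6 m³.
T = 0.161·V/[−S·ln(1−ᾱ)] = 0.161·880.6/179.455 = 0.79 s.

0.79 s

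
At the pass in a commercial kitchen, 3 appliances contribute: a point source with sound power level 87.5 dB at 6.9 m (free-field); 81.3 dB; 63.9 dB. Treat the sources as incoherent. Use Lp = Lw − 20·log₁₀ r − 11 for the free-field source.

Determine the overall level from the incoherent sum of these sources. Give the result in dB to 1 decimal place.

Source at 6.9 m: Lp = 87.5 − 20·log₁₀(6.9) − 11 = 59.7 dB.
Σ 10^(Lᵢ/10) = 1.383e+08.
Back to dB: 10·log₁₀ Σ = 81.4 dB.

81.4 dB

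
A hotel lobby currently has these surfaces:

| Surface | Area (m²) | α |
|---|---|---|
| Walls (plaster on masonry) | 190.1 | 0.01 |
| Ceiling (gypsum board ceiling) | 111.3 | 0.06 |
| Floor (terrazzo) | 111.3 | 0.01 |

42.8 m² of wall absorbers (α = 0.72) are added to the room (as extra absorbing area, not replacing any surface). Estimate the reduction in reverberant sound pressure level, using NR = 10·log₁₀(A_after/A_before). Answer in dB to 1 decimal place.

6.2 dB

Equivalent absorption area: A_before = 190.1*0.01 + 111.3*0.06 + 111.3*0.01 = 9.692 m².
Added absorption = 42.8 × 0.72 = 30.816 sabins.
New total A_after = 40.508 sabins.
Reduction = 10 log₁₀(A_after/A_before) = 10 log₁₀(4.1795) = 6.2 dB.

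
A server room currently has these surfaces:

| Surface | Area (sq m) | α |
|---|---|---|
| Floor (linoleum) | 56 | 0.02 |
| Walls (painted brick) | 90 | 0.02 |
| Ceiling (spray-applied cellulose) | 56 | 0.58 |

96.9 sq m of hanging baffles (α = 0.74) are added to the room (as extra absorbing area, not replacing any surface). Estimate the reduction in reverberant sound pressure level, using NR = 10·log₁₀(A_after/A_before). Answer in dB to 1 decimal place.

Total absorption A_before = 56*0.02 + 90*0.02 + 56*0.58
  = 1.120 + 1.800 + 32.480 = 35.400 sq m sabins.
Treatment contributes 96.9·0.74 = 71.706 sabins.
New total A_after = 107.106 sabins.
NR = 10·log₁₀(107.106/35.400) = 4.8 dB.

4.8 dB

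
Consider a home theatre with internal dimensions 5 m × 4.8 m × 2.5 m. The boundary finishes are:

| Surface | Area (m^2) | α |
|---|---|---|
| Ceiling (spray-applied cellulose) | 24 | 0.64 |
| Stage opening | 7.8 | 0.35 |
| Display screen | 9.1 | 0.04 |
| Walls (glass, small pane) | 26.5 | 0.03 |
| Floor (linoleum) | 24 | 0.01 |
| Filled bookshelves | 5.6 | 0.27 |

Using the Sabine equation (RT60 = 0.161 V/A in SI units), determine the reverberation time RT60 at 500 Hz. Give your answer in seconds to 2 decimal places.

Equivalent absorption area: A = 24·0.64 + 7.8·0.35 + 9.1·0.04 + 26.5·0.03 + 24·0.01 + 5.6·0.27 = 21.001 m^2.
Volume V = 5 × 4.8 × 2.5 = 60 m³.
Sabine: RT60 = 0.161 × 60 / 21.001 = 0.46 s.

0.46 s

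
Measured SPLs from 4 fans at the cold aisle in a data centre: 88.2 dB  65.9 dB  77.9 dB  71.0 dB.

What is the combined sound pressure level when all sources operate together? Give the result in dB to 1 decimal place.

88.7 dB

Converting to relative power and adding: 10^(88.2/10) + 10^(65.9/10) + 10^(77.9/10) + 10^(71.0/10) = 7.388e+08.
L_total = 10·log₁₀(7.388e+08) = 88.7 dB.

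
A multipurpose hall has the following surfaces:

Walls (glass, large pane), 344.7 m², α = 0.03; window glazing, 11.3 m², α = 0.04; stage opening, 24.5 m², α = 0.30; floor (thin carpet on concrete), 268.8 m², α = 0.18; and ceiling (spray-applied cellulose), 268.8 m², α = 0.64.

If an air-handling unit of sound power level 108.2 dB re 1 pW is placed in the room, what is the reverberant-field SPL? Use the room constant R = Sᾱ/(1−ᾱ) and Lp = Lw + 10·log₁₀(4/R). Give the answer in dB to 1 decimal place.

89.1 dB

A = 238.559 sabins; S = 918.1 m².
ᾱ = 238.559/918.1 = 0.2598; R = Sᾱ/(1−ᾱ) = 238.559/(1−0.2598) = 322.290 m².
Lp = 108.2 + 10·log₁₀(4/322.290) = 108.2 + (-19.06) = 89.1 dB.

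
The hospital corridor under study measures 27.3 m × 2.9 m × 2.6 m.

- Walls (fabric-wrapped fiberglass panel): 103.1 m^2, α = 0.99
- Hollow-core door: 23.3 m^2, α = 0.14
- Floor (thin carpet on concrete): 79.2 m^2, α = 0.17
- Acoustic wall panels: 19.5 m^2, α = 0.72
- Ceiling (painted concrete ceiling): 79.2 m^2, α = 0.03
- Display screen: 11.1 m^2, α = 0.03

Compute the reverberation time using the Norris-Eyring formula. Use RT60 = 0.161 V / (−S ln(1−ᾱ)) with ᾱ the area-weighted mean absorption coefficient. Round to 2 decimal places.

0.19 s

S = Σ Sᵢ = 315.4 m^2.
Σ(Sᵢαᵢ) = 103.1×0.99 + 23.3×0.14 + 79.2×0.17 + 19.5×0.72 + 79.2×0.03 + 11.1×0.03 = 135.544.
Mean coefficient ᾱ = A/S = 0.4298.
Eyring denominator: −S ln(1−ᾱ) = 177.182.
V = 27.3 × 2.9 × 2.6 = 205.842 m³.
T = 0.161·V/[−S·ln(1−ᾱ)] = 0.161·205.842/177.182 = 0.19 s.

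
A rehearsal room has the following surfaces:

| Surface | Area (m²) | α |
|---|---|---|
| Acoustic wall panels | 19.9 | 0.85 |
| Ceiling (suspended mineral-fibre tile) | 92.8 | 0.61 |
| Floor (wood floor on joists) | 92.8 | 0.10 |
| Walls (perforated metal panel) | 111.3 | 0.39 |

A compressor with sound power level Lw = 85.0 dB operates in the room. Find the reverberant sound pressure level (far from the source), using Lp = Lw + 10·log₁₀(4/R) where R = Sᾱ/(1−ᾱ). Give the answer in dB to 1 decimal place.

67.8 dB

Σ(Sᵢαᵢ) = 19.9×0.85 + 92.8×0.61 + 92.8×0.10 + 111.3×0.39 = 126.210; total area S = 316.8 m².
ᾱ = 126.210/316.8 = 0.3984; R = Sᾱ/(1−ᾱ) = 126.210/(1−0.3984) = 209.791 m².
Lp = 85.0 + 10·log₁₀(4/209.791) = 85.0 + (-17.20) = 67.8 dB.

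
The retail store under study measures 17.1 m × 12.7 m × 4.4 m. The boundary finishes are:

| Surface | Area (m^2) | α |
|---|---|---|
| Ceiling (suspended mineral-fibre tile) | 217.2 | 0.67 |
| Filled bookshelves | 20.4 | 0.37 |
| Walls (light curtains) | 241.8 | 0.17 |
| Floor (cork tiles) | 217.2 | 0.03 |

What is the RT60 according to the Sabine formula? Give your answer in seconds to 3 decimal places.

0.767 s

A = Σ Sᵢαᵢ = 217.2*0.67 + 20.4*0.37 + 241.8*0.17 + 217.2*0.03 = 200.694 sabins.
V = 17.1·12.7·4.4 = 955.548 m³.
Sabine: RT60 = 0.161 × 955.548 / 200.694 = 0.767 s.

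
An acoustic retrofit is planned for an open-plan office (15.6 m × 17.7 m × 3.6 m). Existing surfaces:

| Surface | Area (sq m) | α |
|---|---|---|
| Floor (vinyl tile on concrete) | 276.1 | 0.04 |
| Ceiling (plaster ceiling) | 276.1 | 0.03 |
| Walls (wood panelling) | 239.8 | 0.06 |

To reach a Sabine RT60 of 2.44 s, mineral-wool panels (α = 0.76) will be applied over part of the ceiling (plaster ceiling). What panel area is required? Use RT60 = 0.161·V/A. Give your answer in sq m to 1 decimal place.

43.7

Summing Sᵢαᵢ: 11.044 + 8.283 + 14.388 → A₁ = 33.715 sabins.
Required A₂ = 0.161·994.032/2.44 = 65.590 sabins.
ΔA needed = 65.590 − 33.715 = 31.875 sabins.
Net gain per sq m: Δα = 0.76 − 0.03 = 0.73.
Panel area = 31.875 / 0.73 = 43.7 sq m.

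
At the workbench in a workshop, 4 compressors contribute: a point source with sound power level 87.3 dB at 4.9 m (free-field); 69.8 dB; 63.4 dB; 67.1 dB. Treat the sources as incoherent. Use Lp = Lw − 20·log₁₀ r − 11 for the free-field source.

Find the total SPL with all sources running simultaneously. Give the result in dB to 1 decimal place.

Source at 4.9 m: Lp = 87.3 − 20·log₁₀(4.9) − 11 = 62.5 dB.
Converting to relative power and adding: 10^(62.5/10) + 10^(69.8/10) + 10^(63.4/10) + 10^(67.1/10) = 1.864e+07.
Back to dB: 10·log₁₀ Σ = 72.7 dB.

72.7 dB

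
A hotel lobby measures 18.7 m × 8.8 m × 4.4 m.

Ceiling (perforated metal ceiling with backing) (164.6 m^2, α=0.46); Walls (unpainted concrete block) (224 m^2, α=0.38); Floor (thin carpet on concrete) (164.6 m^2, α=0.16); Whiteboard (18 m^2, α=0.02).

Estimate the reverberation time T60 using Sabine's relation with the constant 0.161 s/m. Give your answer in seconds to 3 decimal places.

A = Σ Sᵢαᵢ = 164.6·0.46 + 224·0.38 + 164.6·0.16 + 18·0.02 = 187.532 sabins.
Volume V = 18.7 × 8.8 × 4.4 = 724.064 m³.
RT60 = 0.161 · V / A = 0.161 × 724.064 / 187.532 = 0.622 s.

0.622 s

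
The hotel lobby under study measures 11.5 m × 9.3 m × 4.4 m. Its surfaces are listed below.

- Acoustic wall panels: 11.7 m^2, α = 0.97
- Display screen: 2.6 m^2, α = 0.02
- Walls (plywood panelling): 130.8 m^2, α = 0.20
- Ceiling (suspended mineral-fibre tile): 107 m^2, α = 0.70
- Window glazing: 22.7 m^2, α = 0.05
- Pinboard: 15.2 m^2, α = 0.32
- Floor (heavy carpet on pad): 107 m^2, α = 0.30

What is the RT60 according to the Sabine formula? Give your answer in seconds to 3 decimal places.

Total absorption A = 11.7*0.97 + 2.6*0.02 + 130.8*0.20 + 107*0.70 + 22.7*0.05 + 15.2*0.32 + 107*0.30
  = 11.349 + 0.052 + 26.160 + 74.900 + 1.135 + 4.864 + 32.100 = 150.560 m^2 sabins.
Volume V = 11.5 × 9.3 × 4.4 = 470.58 m³.
RT60 = 0.161 · V / A = 0.161 × 470.58 / 150.560 = 0.503 s.

0.503 sec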